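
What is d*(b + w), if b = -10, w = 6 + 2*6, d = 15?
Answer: 120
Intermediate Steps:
w = 18 (w = 6 + 12 = 18)
d*(b + w) = 15*(-10 + 18) = 15*8 = 120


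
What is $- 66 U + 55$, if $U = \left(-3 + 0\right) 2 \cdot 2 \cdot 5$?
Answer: $4015$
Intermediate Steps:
$U = -60$ ($U = - 3 \cdot 4 \cdot 5 = \left(-3\right) 20 = -60$)
$- 66 U + 55 = \left(-66\right) \left(-60\right) + 55 = 3960 + 55 = 4015$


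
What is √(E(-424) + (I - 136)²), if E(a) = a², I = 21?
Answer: √193001 ≈ 439.32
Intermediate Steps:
√(E(-424) + (I - 136)²) = √((-424)² + (21 - 136)²) = √(179776 + (-115)²) = √(179776 + 13225) = √193001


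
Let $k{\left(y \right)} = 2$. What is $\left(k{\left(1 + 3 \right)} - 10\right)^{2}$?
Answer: $64$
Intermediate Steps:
$\left(k{\left(1 + 3 \right)} - 10\right)^{2} = \left(2 - 10\right)^{2} = \left(-8\right)^{2} = 64$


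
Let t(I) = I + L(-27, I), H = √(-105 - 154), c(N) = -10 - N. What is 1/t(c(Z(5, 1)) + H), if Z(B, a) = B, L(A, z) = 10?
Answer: -5/284 - I*√259/284 ≈ -0.017606 - 0.056667*I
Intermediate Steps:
H = I*√259 (H = √(-259) = I*√259 ≈ 16.093*I)
t(I) = 10 + I (t(I) = I + 10 = 10 + I)
1/t(c(Z(5, 1)) + H) = 1/(10 + ((-10 - 1*5) + I*√259)) = 1/(10 + ((-10 - 5) + I*√259)) = 1/(10 + (-15 + I*√259)) = 1/(-5 + I*√259)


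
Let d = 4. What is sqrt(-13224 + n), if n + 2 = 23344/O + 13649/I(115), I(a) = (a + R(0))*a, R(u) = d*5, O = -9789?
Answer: I*sqrt(150866494659539061)/3377205 ≈ 115.01*I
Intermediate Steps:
R(u) = 20 (R(u) = 4*5 = 20)
I(a) = a*(20 + a) (I(a) = (a + 20)*a = (20 + a)*a = a*(20 + a))
n = -177584663/50658075 (n = -2 + (23344/(-9789) + 13649/((115*(20 + 115)))) = -2 + (23344*(-1/9789) + 13649/((115*135))) = -2 + (-23344/9789 + 13649/15525) = -2 - 76268513/50658075 = -177584663/50658075 ≈ -3.5056)
sqrt(-13224 + n) = sqrt(-13224 - 177584663/50658075) = sqrt(-670079968463/50658075) = I*sqrt(150866494659539061)/3377205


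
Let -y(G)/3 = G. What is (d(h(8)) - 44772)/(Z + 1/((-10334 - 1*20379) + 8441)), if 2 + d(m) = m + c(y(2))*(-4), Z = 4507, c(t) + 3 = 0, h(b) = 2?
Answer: -996894720/100379903 ≈ -9.9312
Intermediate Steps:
y(G) = -3*G
c(t) = -3 (c(t) = -3 + 0 = -3)
d(m) = 10 + m (d(m) = -2 + (m - 3*(-4)) = -2 + (m + 12) = -2 + (12 + m) = 10 + m)
(d(h(8)) - 44772)/(Z + 1/((-10334 - 1*20379) + 8441)) = ((10 + 2) - 44772)/(4507 + 1/((-10334 - 1*20379) + 8441)) = (12 - 44772)/(4507 + 1/((-10334 - 20379) + 8441)) = -44760/(4507 + 1/(-30713 + 8441)) = -44760/(4507 + 1/(-22272)) = -44760/(4507 - 1/22272) = -44760/100379903/22272 = -44760*22272/100379903 = -996894720/100379903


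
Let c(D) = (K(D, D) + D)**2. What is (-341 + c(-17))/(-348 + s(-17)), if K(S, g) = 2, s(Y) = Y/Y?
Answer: 116/347 ≈ 0.33429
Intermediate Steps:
s(Y) = 1
c(D) = (2 + D)**2
(-341 + c(-17))/(-348 + s(-17)) = (-341 + (2 - 17)**2)/(-348 + 1) = (-341 + (-15)**2)/(-347) = (-341 + 225)*(-1/347) = -116*(-1/347) = 116/347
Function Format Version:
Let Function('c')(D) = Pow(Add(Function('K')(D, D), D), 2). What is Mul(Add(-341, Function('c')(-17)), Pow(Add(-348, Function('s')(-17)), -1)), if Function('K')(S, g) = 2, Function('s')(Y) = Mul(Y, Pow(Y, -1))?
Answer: Rational(116, 347) ≈ 0.33429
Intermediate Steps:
Function('s')(Y) = 1
Function('c')(D) = Pow(Add(2, D), 2)
Mul(Add(-341, Function('c')(-17)), Pow(Add(-348, Function('s')(-17)), -1)) = Mul(Add(-341, Pow(Add(2, -17), 2)), Pow(Add(-348, 1), -1)) = Mul(Add(-341, Pow(-15, 2)), Pow(-347, -1)) = Mul(Add(-341, 225), Rational(-1, 347)) = Mul(-116, Rational(-1, 347)) = Rational(116, 347)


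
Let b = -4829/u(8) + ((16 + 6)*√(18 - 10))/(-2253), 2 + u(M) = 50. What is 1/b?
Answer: -11884629072/1195643113819 + 2307072*√2/1195643113819 ≈ -0.0099372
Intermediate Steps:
u(M) = 48 (u(M) = -2 + 50 = 48)
b = -4829/48 - 44*√2/2253 (b = -4829/48 + ((16 + 6)*√(18 - 10))/(-2253) = -4829*1/48 + (22*√8)*(-1/2253) = -4829/48 + (22*(2*√2))*(-1/2253) = -4829/48 + (44*√2)*(-1/2253) = -4829/48 - 44*√2/2253 ≈ -100.63)
1/b = 1/(-4829/48 - 44*√2/2253)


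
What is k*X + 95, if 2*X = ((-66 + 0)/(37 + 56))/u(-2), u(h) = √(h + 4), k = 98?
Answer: 95 - 539*√2/31 ≈ 70.411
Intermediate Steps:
u(h) = √(4 + h)
X = -11*√2/62 (X = (((-66 + 0)/(37 + 56))/(√(4 - 2)))/2 = ((-66/93)/(√2))/2 = ((-66*1/93)*(√2/2))/2 = (-11*√2/31)/2 = -11*√2/62 ≈ -0.25091)
k*X + 95 = 98*(-11*√2/62) + 95 = -539*√2/31 + 95 = 95 - 539*√2/31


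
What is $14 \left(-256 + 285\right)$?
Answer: $406$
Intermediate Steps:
$14 \left(-256 + 285\right) = 14 \cdot 29 = 406$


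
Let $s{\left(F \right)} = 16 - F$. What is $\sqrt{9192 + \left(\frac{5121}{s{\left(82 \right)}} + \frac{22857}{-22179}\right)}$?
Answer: $\frac{\sqrt{241082775653698}}{162646} \approx 95.464$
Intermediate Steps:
$\sqrt{9192 + \left(\frac{5121}{s{\left(82 \right)}} + \frac{22857}{-22179}\right)} = \sqrt{9192 + \left(\frac{5121}{16 - 82} + \frac{22857}{-22179}\right)} = \sqrt{9192 + \left(\frac{5121}{16 - 82} + 22857 \left(- \frac{1}{22179}\right)\right)} = \sqrt{9192 + \left(\frac{5121}{-66} - \frac{7619}{7393}\right)} = \sqrt{9192 + \left(5121 \left(- \frac{1}{66}\right) - \frac{7619}{7393}\right)} = \sqrt{9192 - \frac{12787469}{162646}} = \sqrt{\frac{1482254563}{162646}} = \frac{\sqrt{241082775653698}}{162646}$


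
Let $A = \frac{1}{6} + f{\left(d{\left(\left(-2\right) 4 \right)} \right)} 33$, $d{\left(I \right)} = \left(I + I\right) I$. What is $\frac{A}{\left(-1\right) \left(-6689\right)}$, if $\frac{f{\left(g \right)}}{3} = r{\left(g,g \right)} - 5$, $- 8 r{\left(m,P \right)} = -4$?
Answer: $- \frac{1336}{20067} \approx -0.066577$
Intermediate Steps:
$r{\left(m,P \right)} = \frac{1}{2}$ ($r{\left(m,P \right)} = \left(- \frac{1}{8}\right) \left(-4\right) = \frac{1}{2}$)
$d{\left(I \right)} = 2 I^{2}$ ($d{\left(I \right)} = 2 I I = 2 I^{2}$)
$f{\left(g \right)} = - \frac{27}{2}$ ($f{\left(g \right)} = 3 \left(\frac{1}{2} - 5\right) = 3 \left(- \frac{9}{2}\right) = - \frac{27}{2}$)
$A = - \frac{1336}{3}$ ($A = \frac{1}{6} - \frac{891}{2} = - \frac{1336}{3} \approx -445.33$)
$\frac{A}{\left(-1\right) \left(-6689\right)} = - \frac{1336}{3 \left(\left(-1\right) \left(-6689\right)\right)} = - \frac{1336}{3 \cdot 6689} = \left(- \frac{1336}{3}\right) \frac{1}{6689} = - \frac{1336}{20067}$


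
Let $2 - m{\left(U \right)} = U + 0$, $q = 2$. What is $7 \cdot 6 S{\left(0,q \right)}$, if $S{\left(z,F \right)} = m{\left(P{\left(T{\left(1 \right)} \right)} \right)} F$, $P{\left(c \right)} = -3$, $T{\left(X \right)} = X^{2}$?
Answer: $420$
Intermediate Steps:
$m{\left(U \right)} = 2 - U$ ($m{\left(U \right)} = 2 - \left(U + 0\right) = 2 - U$)
$S{\left(z,F \right)} = 5 F$ ($S{\left(z,F \right)} = \left(2 - -3\right) F = \left(2 + 3\right) F = 5 F$)
$7 \cdot 6 S{\left(0,q \right)} = 7 \cdot 6 \cdot 5 \cdot 2 = 42 \cdot 10 = 420$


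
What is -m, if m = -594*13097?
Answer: 7779618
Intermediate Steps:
m = -7779618
-m = -1*(-7779618) = 7779618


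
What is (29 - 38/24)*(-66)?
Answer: -3619/2 ≈ -1809.5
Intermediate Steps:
(29 - 38/24)*(-66) = (29 - 38*1/24)*(-66) = (29 - 19/12)*(-66) = (329/12)*(-66) = -3619/2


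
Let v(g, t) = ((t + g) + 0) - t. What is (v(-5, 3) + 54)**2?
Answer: 2401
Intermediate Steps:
v(g, t) = g (v(g, t) = ((g + t) + 0) - t = (g + t) - t = g)
(v(-5, 3) + 54)**2 = (-5 + 54)**2 = 49**2 = 2401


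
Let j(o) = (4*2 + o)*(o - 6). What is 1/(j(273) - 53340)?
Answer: 1/21687 ≈ 4.6111e-5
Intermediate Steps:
j(o) = (-6 + o)*(8 + o) (j(o) = (8 + o)*(-6 + o) = (-6 + o)*(8 + o))
1/(j(273) - 53340) = 1/((-48 + 273**2 + 2*273) - 53340) = 1/((-48 + 74529 + 546) - 53340) = 1/(75027 - 53340) = 1/21687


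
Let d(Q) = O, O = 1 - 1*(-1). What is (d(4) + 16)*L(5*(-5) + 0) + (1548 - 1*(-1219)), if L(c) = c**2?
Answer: 14017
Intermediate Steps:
O = 2 (O = 1 + 1 = 2)
d(Q) = 2
(d(4) + 16)*L(5*(-5) + 0) + (1548 - 1*(-1219)) = (2 + 16)*(5*(-5) + 0)**2 + (1548 - 1*(-1219)) = 18*(-25 + 0)**2 + (1548 + 1219) = 18*(-25)**2 + 2767 = 18*625 + 2767 = 11250 + 2767 = 14017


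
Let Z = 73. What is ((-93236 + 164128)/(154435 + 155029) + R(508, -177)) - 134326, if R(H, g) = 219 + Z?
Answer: -10369656721/77366 ≈ -1.3403e+5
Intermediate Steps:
R(H, g) = 292 (R(H, g) = 219 + 73 = 292)
((-93236 + 164128)/(154435 + 155029) + R(508, -177)) - 134326 = ((-93236 + 164128)/(154435 + 155029) + 292) - 134326 = (70892/309464 + 292) - 134326 = (70892*(1/309464) + 292) - 134326 = (17723/77366 + 292) - 134326 = 22608595/77366 - 134326 = -10369656721/77366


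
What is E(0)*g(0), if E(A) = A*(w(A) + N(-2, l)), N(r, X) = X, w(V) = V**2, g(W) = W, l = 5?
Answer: 0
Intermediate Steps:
E(A) = A*(5 + A**2) (E(A) = A*(A**2 + 5) = A*(5 + A**2))
E(0)*g(0) = (0*(5 + 0**2))*0 = (0*(5 + 0))*0 = (0*5)*0 = 0*0 = 0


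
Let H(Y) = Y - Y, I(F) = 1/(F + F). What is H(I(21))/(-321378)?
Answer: 0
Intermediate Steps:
I(F) = 1/(2*F)
H(Y) = 0
H(I(21))/(-321378) = 0/(-321378) = 0*(-1/321378) = 0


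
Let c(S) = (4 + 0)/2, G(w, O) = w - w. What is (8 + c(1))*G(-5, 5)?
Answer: 0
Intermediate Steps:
G(w, O) = 0
c(S) = 2 (c(S) = 4*(½) = 2)
(8 + c(1))*G(-5, 5) = (8 + 2)*0 = 10*0 = 0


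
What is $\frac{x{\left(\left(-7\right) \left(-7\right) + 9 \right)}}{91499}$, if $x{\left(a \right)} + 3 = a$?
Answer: $\frac{55}{91499} \approx 0.0006011$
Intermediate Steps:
$x{\left(a \right)} = -3 + a$
$\frac{x{\left(\left(-7\right) \left(-7\right) + 9 \right)}}{91499} = \frac{-3 + \left(\left(-7\right) \left(-7\right) + 9\right)}{91499} = \left(-3 + \left(49 + 9\right)\right) \frac{1}{91499} = \left(-3 + 58\right) \frac{1}{91499} = 55 \cdot \frac{1}{91499} = \frac{55}{91499}$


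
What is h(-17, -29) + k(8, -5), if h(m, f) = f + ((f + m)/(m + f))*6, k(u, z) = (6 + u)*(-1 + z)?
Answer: -107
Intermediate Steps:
k(u, z) = (-1 + z)*(6 + u)
h(m, f) = 6 + f (h(m, f) = f + ((f + m)/(f + m))*6 = f + 1*6 = f + 6 = 6 + f)
h(-17, -29) + k(8, -5) = (6 - 29) + (-6 - 1*8 + 6*(-5) + 8*(-5)) = -23 + (-6 - 8 - 30 - 40) = -23 - 84 = -107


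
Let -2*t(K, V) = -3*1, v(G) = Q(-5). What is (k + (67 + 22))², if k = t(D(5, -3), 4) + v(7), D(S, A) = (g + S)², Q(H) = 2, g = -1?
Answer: 34225/4 ≈ 8556.3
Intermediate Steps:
v(G) = 2
D(S, A) = (-1 + S)²
t(K, V) = 3/2 (t(K, V) = -(-3)/2 = -½*(-3) = 3/2)
k = 7/2 (k = 3/2 + 2 = 7/2 ≈ 3.5000)
(k + (67 + 22))² = (7/2 + (67 + 22))² = (7/2 + 89)² = (185/2)² = 34225/4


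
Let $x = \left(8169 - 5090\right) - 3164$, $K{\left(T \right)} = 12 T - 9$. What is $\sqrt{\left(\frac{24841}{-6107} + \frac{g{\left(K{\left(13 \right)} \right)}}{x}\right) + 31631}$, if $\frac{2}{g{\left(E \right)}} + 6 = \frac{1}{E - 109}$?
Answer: $\frac{2 \sqrt{109784881767470502470}}{117834565} \approx 177.84$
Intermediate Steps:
$K{\left(T \right)} = -9 + 12 T$
$g{\left(E \right)} = \frac{2}{-6 + \frac{1}{-109 + E}}$ ($g{\left(E \right)} = \frac{2}{-6 + \frac{1}{E - 109}} = \frac{2}{-6 + \frac{1}{-109 + E}}$)
$x = -85$ ($x = 3079 - 3164 = -85$)
$\sqrt{\left(\frac{24841}{-6107} + \frac{g{\left(K{\left(13 \right)} \right)}}{x}\right) + 31631} = \sqrt{\left(\frac{24841}{-6107} + \frac{2 \frac{1}{-655 + 6 \left(-9 + 12 \cdot 13\right)} \left(109 - \left(-9 + 12 \cdot 13\right)\right)}{-85}\right) + 31631} = \sqrt{\left(24841 \left(- \frac{1}{6107}\right) + \frac{2 \left(109 - \left(-9 + 156\right)\right)}{-655 + 6 \left(-9 + 156\right)} \left(- \frac{1}{85}\right)\right) + 31631} = \sqrt{\left(- \frac{24841}{6107} + \frac{2 \left(109 - 147\right)}{-655 + 6 \cdot 147} \left(- \frac{1}{85}\right)\right) + 31631} = \sqrt{\left(- \frac{24841}{6107} + \frac{2 \left(109 - 147\right)}{-655 + 882} \left(- \frac{1}{85}\right)\right) + 31631} = \sqrt{\left(- \frac{24841}{6107} + 2 \cdot \frac{1}{227} \left(-38\right) \left(- \frac{1}{85}\right)\right) + 31631} = \sqrt{\left(- \frac{24841}{6107} - - \frac{76}{19295}\right) + 31631} = \sqrt{\left(- \frac{24841}{6107} + \frac{76}{19295}\right) + 31631} = \sqrt{- \frac{478842963}{117834565} + 31631} = \sqrt{\frac{3726746282552}{117834565}} = \frac{2 \sqrt{109784881767470502470}}{117834565}$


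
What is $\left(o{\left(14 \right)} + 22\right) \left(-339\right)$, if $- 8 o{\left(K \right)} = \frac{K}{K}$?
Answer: $- \frac{59325}{8} \approx -7415.6$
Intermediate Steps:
$o{\left(K \right)} = - \frac{1}{8}$ ($o{\left(K \right)} = - \frac{K \frac{1}{K}}{8} = \left(- \frac{1}{8}\right) 1 = - \frac{1}{8}$)
$\left(o{\left(14 \right)} + 22\right) \left(-339\right) = \left(- \frac{1}{8} + 22\right) \left(-339\right) = \frac{175}{8} \left(-339\right) = - \frac{59325}{8}$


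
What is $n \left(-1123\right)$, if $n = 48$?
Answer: $-53904$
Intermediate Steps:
$n \left(-1123\right) = 48 \left(-1123\right) = -53904$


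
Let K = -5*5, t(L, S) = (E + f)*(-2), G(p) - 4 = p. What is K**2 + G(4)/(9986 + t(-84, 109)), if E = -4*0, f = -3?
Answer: 780626/1249 ≈ 625.00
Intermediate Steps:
G(p) = 4 + p
E = 0
t(L, S) = 6 (t(L, S) = (0 - 3)*(-2) = -3*(-2) = 6)
K = -25
K**2 + G(4)/(9986 + t(-84, 109)) = (-25)**2 + (4 + 4)/(9986 + 6) = 625 + 8/9992 = 625 + 8*(1/9992) = 625 + 1/1249 = 780626/1249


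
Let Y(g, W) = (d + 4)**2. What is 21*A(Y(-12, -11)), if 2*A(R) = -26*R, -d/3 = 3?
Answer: -6825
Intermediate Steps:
d = -9 (d = -3*3 = -9)
Y(g, W) = 25 (Y(g, W) = (-9 + 4)**2 = (-5)**2 = 25)
A(R) = -13*R (A(R) = (-26*R)/2 = -13*R)
21*A(Y(-12, -11)) = 21*(-13*25) = 21*(-325) = -6825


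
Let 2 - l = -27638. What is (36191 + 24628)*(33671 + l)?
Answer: 3728873709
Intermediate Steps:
l = 27640 (l = 2 - 1*(-27638) = 2 + 27638 = 27640)
(36191 + 24628)*(33671 + l) = (36191 + 24628)*(33671 + 27640) = 60819*61311 = 3728873709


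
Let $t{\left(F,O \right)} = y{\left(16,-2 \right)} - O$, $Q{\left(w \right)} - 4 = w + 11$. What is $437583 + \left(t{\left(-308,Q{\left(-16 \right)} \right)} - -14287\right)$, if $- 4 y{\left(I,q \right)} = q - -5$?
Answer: $\frac{1807481}{4} \approx 4.5187 \cdot 10^{5}$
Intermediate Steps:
$y{\left(I,q \right)} = - \frac{5}{4} - \frac{q}{4}$ ($y{\left(I,q \right)} = - \frac{q - -5}{4} = - \frac{q + 5}{4} = - \frac{5 + q}{4} = - \frac{5}{4} - \frac{q}{4}$)
$Q{\left(w \right)} = 15 + w$ ($Q{\left(w \right)} = 4 + \left(w + 11\right) = 4 + \left(11 + w\right) = 15 + w$)
$t{\left(F,O \right)} = - \frac{3}{4} - O$ ($t{\left(F,O \right)} = \left(- \frac{5}{4} - - \frac{1}{2}\right) - O = \left(- \frac{5}{4} + \frac{1}{2}\right) - O = - \frac{3}{4} - O$)
$437583 + \left(t{\left(-308,Q{\left(-16 \right)} \right)} - -14287\right) = 437583 - - \frac{57149}{4} = 437583 + \left(\left(- \frac{3}{4} - -1\right) + 14287\right) = 437583 + \left(\left(- \frac{3}{4} + 1\right) + 14287\right) = 437583 + \left(\frac{1}{4} + 14287\right) = 437583 + \frac{57149}{4} = \frac{1807481}{4}$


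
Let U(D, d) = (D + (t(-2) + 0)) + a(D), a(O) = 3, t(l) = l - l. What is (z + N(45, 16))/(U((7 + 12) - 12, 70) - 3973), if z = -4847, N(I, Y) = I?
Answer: 4802/3963 ≈ 1.2117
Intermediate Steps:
t(l) = 0
U(D, d) = 3 + D (U(D, d) = (D + (0 + 0)) + 3 = (D + 0) + 3 = D + 3 = 3 + D)
(z + N(45, 16))/(U((7 + 12) - 12, 70) - 3973) = (-4847 + 45)/((3 + ((7 + 12) - 12)) - 3973) = -4802/((3 + (19 - 12)) - 3973) = -4802/((3 + 7) - 3973) = -4802/(10 - 3973) = -4802/(-3963) = -4802*(-1/3963) = 4802/3963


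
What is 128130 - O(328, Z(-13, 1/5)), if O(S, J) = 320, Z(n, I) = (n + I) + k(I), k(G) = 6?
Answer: 127810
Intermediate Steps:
Z(n, I) = 6 + I + n (Z(n, I) = (n + I) + 6 = (I + n) + 6 = 6 + I + n)
128130 - O(328, Z(-13, 1/5)) = 128130 - 1*320 = 128130 - 320 = 127810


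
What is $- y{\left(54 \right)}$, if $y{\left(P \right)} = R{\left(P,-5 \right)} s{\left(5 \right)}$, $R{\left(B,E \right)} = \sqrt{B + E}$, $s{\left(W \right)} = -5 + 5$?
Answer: $0$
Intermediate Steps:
$s{\left(W \right)} = 0$
$y{\left(P \right)} = 0$ ($y{\left(P \right)} = \sqrt{P - 5} \cdot 0 = \sqrt{-5 + P} 0 = 0$)
$- y{\left(54 \right)} = \left(-1\right) 0 = 0$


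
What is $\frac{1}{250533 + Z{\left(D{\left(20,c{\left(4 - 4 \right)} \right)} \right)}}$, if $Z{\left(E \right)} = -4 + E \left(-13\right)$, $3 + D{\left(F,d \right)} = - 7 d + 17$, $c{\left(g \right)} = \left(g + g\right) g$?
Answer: $\frac{1}{250347} \approx 3.9945 \cdot 10^{-6}$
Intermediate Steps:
$c{\left(g \right)} = 2 g^{2}$ ($c{\left(g \right)} = 2 g g = 2 g^{2}$)
$D{\left(F,d \right)} = 14 - 7 d$ ($D{\left(F,d \right)} = -3 - \left(-17 + 7 d\right) = 14 - 7 d$)
$Z{\left(E \right)} = -4 - 13 E$
$\frac{1}{250533 + Z{\left(D{\left(20,c{\left(4 - 4 \right)} \right)} \right)}} = \frac{1}{250533 - \left(4 + 13 \left(14 - 7 \cdot 2 \left(4 - 4\right)^{2}\right)\right)} = \frac{1}{250533 - \left(4 + 13 \left(14 - 7 \cdot 2 \cdot 0^{2}\right)\right)} = \frac{1}{250533 - \left(4 + 13 \left(14 - 7 \cdot 2 \cdot 0\right)\right)} = \frac{1}{250533 - \left(4 + 13 \left(14 - 0\right)\right)} = \frac{1}{250533 - \left(4 + 13 \left(14 + 0\right)\right)} = \frac{1}{250533 - 186} = \frac{1}{250347}$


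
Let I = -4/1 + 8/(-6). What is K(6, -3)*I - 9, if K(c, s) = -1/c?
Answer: -73/9 ≈ -8.1111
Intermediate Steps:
I = -16/3 (I = -4*1 + 8*(-⅙) = -4 - 4/3 = -16/3 ≈ -5.3333)
K(6, -3)*I - 9 = -1/6*(-16/3) - 9 = -1*⅙*(-16/3) - 9 = -⅙*(-16/3) - 9 = 8/9 - 9 = -73/9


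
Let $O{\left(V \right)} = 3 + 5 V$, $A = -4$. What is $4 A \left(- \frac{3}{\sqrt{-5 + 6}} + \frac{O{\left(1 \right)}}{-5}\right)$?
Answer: $\frac{368}{5} \approx 73.6$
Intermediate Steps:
$4 A \left(- \frac{3}{\sqrt{-5 + 6}} + \frac{O{\left(1 \right)}}{-5}\right) = 4 \left(-4\right) \left(- \frac{3}{\sqrt{-5 + 6}} + \frac{3 + 5 \cdot 1}{-5}\right) = - 16 \left(- \frac{3}{\sqrt{1}} + \left(3 + 5\right) \left(- \frac{1}{5}\right)\right) = - 16 \left(- \frac{3}{1} + 8 \left(- \frac{1}{5}\right)\right) = - 16 \left(\left(-3\right) 1 - \frac{8}{5}\right) = - 16 \left(-3 - \frac{8}{5}\right) = \left(-16\right) \left(- \frac{23}{5}\right) = \frac{368}{5}$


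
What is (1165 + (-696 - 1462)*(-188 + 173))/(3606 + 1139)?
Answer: 6707/949 ≈ 7.0674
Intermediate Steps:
(1165 + (-696 - 1462)*(-188 + 173))/(3606 + 1139) = (1165 - 2158*(-15))/4745 = (1165 + 32370)*(1/4745) = 33535*(1/4745) = 6707/949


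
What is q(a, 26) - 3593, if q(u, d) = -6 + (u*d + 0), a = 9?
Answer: -3365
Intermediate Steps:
q(u, d) = -6 + d*u (q(u, d) = -6 + (d*u + 0) = -6 + d*u)
q(a, 26) - 3593 = (-6 + 26*9) - 3593 = (-6 + 234) - 3593 = 228 - 3593 = -3365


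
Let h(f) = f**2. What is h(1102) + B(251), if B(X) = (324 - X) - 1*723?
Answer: 1213754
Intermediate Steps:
B(X) = -399 - X (B(X) = (324 - X) - 723 = -399 - X)
h(1102) + B(251) = 1102**2 + (-399 - 1*251) = 1214404 + (-399 - 251) = 1214404 - 650 = 1213754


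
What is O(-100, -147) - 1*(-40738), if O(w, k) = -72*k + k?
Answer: 51175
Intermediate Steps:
O(w, k) = -71*k
O(-100, -147) - 1*(-40738) = -71*(-147) - 1*(-40738) = 10437 + 40738 = 51175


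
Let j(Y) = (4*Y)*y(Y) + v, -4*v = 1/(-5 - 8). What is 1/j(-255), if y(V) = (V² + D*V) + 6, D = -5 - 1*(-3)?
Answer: -52/3476294639 ≈ -1.4958e-8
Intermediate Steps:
D = -2 (D = -5 + 3 = -2)
v = 1/52 (v = -1/(4*(-5 - 8)) = -¼/(-13) = -¼*(-1/13) = 1/52 ≈ 0.019231)
y(V) = 6 + V² - 2*V (y(V) = (V² - 2*V) + 6 = 6 + V² - 2*V)
j(Y) = 1/52 + 4*Y*(6 + Y² - 2*Y) (j(Y) = (4*Y)*(6 + Y² - 2*Y) + 1/52 = 4*Y*(6 + Y² - 2*Y) + 1/52 = 1/52 + 4*Y*(6 + Y² - 2*Y))
1/j(-255) = 1/(1/52 + 4*(-255)*(6 + (-255)² - 2*(-255))) = 1/(1/52 + 4*(-255)*(6 + 65025 + 510)) = 1/(1/52 + 4*(-255)*65541) = 1/(1/52 - 66851820) = 1/(-3476294639/52) = -52/3476294639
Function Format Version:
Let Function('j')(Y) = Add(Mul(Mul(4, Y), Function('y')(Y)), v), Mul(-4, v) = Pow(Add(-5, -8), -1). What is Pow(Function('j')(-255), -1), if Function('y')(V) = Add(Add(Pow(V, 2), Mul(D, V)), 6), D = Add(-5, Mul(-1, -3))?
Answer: Rational(-52, 3476294639) ≈ -1.4958e-8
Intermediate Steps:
D = -2 (D = Add(-5, 3) = -2)
v = Rational(1, 52) (v = Mul(Rational(-1, 4), Pow(Add(-5, -8), -1)) = Mul(Rational(-1, 4), Pow(-13, -1)) = Mul(Rational(-1, 4), Rational(-1, 13)) = Rational(1, 52) ≈ 0.019231)
Function('y')(V) = Add(6, Pow(V, 2), Mul(-2, V)) (Function('y')(V) = Add(Add(Pow(V, 2), Mul(-2, V)), 6) = Add(6, Pow(V, 2), Mul(-2, V)))
Function('j')(Y) = Add(Rational(1, 52), Mul(4, Y, Add(6, Pow(Y, 2), Mul(-2, Y)))) (Function('j')(Y) = Add(Mul(Mul(4, Y), Add(6, Pow(Y, 2), Mul(-2, Y))), Rational(1, 52)) = Add(Mul(4, Y, Add(6, Pow(Y, 2), Mul(-2, Y))), Rational(1, 52)) = Add(Rational(1, 52), Mul(4, Y, Add(6, Pow(Y, 2), Mul(-2, Y)))))
Pow(Function('j')(-255), -1) = Pow(Add(Rational(1, 52), Mul(4, -255, Add(6, Pow(-255, 2), Mul(-2, -255)))), -1) = Pow(Add(Rational(1, 52), Mul(4, -255, Add(6, 65025, 510))), -1) = Pow(Add(Rational(1, 52), Mul(4, -255, 65541)), -1) = Pow(Add(Rational(1, 52), -66851820), -1) = Pow(Rational(-3476294639, 52), -1) = Rational(-52, 3476294639)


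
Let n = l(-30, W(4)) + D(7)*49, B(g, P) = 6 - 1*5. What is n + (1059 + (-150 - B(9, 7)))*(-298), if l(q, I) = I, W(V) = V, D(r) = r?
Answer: -270237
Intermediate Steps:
B(g, P) = 1 (B(g, P) = 6 - 5 = 1)
n = 347 (n = 4 + 7*49 = 4 + 343 = 347)
n + (1059 + (-150 - B(9, 7)))*(-298) = 347 + (1059 + (-150 - 1*1))*(-298) = 347 + (1059 + (-150 - 1))*(-298) = 347 + (1059 - 151)*(-298) = 347 + 908*(-298) = 347 - 270584 = -270237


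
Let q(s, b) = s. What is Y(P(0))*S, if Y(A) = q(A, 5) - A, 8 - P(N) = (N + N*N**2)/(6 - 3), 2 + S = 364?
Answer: 0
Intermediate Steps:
S = 362 (S = -2 + 364 = 362)
P(N) = 8 - N/3 - N**3/3 (P(N) = 8 - (N + N*N**2)/(6 - 3) = 8 - (N + N**3)/3 = 8 - (N/3 + N**3/3) = 8 + (-N/3 - N**3/3) = 8 - N/3 - N**3/3)
Y(A) = 0 (Y(A) = A - A = 0)
Y(P(0))*S = 0*362 = 0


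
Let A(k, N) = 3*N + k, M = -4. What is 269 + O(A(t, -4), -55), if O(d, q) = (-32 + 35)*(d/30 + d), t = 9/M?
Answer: 8993/40 ≈ 224.82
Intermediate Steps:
t = -9/4 (t = 9/(-4) = 9*(-1/4) = -9/4 ≈ -2.2500)
A(k, N) = k + 3*N
O(d, q) = 31*d/10 (O(d, q) = 3*(d*(1/30) + d) = 3*(d/30 + d) = 3*(31*d/30) = 31*d/10)
269 + O(A(t, -4), -55) = 269 + 31*(-9/4 + 3*(-4))/10 = 269 + 31*(-9/4 - 12)/10 = 269 + (31/10)*(-57/4) = 269 - 1767/40 = 8993/40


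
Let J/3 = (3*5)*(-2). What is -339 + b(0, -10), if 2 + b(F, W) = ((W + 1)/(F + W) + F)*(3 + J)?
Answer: -4193/10 ≈ -419.30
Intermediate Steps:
J = -90 (J = 3*((3*5)*(-2)) = 3*(15*(-2)) = 3*(-30) = -90)
b(F, W) = -2 - 87*F - 87*(1 + W)/(F + W) (b(F, W) = -2 + ((W + 1)/(F + W) + F)*(3 - 90) = -2 + ((1 + W)/(F + W) + F)*(-87) = -2 + (F + (1 + W)/(F + W))*(-87) = -2 + (-87*F - 87*(1 + W)/(F + W)) = -2 - 87*F - 87*(1 + W)/(F + W))
-339 + b(0, -10) = -339 + (-87 - 89*(-10) - 87*0² - 2*0 - 87*0*(-10))/(0 - 10) = -339 + (-87 + 890 - 87*0 + 0 + 0)/(-10) = -339 - (-87 + 890 + 0 + 0 + 0)/10 = -339 - ⅒*803 = -339 - 803/10 = -4193/10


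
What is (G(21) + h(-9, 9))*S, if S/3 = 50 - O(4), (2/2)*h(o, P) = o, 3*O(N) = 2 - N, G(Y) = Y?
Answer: 1824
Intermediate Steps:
O(N) = ⅔ - N/3 (O(N) = (2 - N)/3 = ⅔ - N/3)
h(o, P) = o
S = 152 (S = 3*(50 - (⅔ - ⅓*4)) = 3*(50 - (⅔ - 4/3)) = 3*(50 - 1*(-⅔)) = 3*(50 + ⅔) = 3*(152/3) = 152)
(G(21) + h(-9, 9))*S = (21 - 9)*152 = 12*152 = 1824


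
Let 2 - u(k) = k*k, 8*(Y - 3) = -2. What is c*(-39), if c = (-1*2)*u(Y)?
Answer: -3471/8 ≈ -433.88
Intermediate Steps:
Y = 11/4 (Y = 3 + (⅛)*(-2) = 3 - ¼ = 11/4 ≈ 2.7500)
u(k) = 2 - k² (u(k) = 2 - k*k = 2 - k²)
c = 89/8 (c = (-1*2)*(2 - (11/4)²) = -2*(2 - 1*121/16) = -2*(2 - 121/16) = -2*(-89/16) = 89/8 ≈ 11.125)
c*(-39) = (89/8)*(-39) = -3471/8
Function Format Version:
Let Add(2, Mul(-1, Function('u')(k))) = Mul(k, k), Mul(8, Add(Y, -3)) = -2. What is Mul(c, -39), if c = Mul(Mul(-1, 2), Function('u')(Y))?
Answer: Rational(-3471, 8) ≈ -433.88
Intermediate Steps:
Y = Rational(11, 4) (Y = Add(3, Mul(Rational(1, 8), -2)) = Add(3, Rational(-1, 4)) = Rational(11, 4) ≈ 2.7500)
Function('u')(k) = Add(2, Mul(-1, Pow(k, 2))) (Function('u')(k) = Add(2, Mul(-1, Mul(k, k))) = Add(2, Mul(-1, Pow(k, 2))))
c = Rational(89, 8) (c = Mul(Mul(-1, 2), Add(2, Mul(-1, Pow(Rational(11, 4), 2)))) = Mul(-2, Add(2, Mul(-1, Rational(121, 16)))) = Mul(-2, Add(2, Rational(-121, 16))) = Mul(-2, Rational(-89, 16)) = Rational(89, 8) ≈ 11.125)
Mul(c, -39) = Mul(Rational(89, 8), -39) = Rational(-3471, 8)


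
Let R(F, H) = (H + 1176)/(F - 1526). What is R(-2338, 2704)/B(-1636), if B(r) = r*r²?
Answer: 485/2114935021248 ≈ 2.2932e-10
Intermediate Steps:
B(r) = r³
R(F, H) = (1176 + H)/(-1526 + F)
R(-2338, 2704)/B(-1636) = ((1176 + 2704)/(-1526 - 2338))/((-1636)³) = (3880/(-3864))/(-4378747456) = -1/3864*3880*(-1/4378747456) = -485/483*(-1/4378747456) = 485/2114935021248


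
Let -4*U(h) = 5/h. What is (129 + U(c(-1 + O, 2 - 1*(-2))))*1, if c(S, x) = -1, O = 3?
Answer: 521/4 ≈ 130.25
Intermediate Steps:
U(h) = -5/(4*h)
(129 + U(c(-1 + O, 2 - 1*(-2))))*1 = (129 - 5/4/(-1))*1 = (129 - 5/4*(-1))*1 = (129 + 5/4)*1 = (521/4)*1 = 521/4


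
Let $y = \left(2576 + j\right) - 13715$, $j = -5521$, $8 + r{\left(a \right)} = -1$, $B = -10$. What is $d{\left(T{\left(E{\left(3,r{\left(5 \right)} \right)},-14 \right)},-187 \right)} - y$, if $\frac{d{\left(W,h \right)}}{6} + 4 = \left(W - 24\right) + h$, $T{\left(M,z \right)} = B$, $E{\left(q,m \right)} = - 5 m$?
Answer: $15310$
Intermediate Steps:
$r{\left(a \right)} = -9$ ($r{\left(a \right)} = -8 - 1 = -9$)
$T{\left(M,z \right)} = -10$
$d{\left(W,h \right)} = -168 + 6 W + 6 h$ ($d{\left(W,h \right)} = -24 + 6 \left(\left(W - 24\right) + h\right) = -24 + 6 \left(\left(-24 + W\right) + h\right) = -24 + 6 \left(-24 + W + h\right) = -24 + \left(-144 + 6 W + 6 h\right) = -168 + 6 W + 6 h$)
$y = -16660$ ($y = \left(2576 - 5521\right) - 13715 = -2945 - 13715 = -16660$)
$d{\left(T{\left(E{\left(3,r{\left(5 \right)} \right)},-14 \right)},-187 \right)} - y = \left(-168 + 6 \left(-10\right) + 6 \left(-187\right)\right) - -16660 = \left(-168 - 60 - 1122\right) + 16660 = -1350 + 16660 = 15310$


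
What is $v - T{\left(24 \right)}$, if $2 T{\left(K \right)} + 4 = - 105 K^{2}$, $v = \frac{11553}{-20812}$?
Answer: $\frac{629384951}{20812} \approx 30241.0$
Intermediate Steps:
$v = - \frac{11553}{20812}$ ($v = 11553 \left(- \frac{1}{20812}\right) = - \frac{11553}{20812} \approx -0.55511$)
$T{\left(K \right)} = -2 - \frac{105 K^{2}}{2}$ ($T{\left(K \right)} = -2 + \frac{\left(-105\right) K^{2}}{2} = -2 - \frac{105 K^{2}}{2}$)
$v - T{\left(24 \right)} = - \frac{11553}{20812} - \left(-2 - \frac{105 \cdot 24^{2}}{2}\right) = - \frac{11553}{20812} - \left(-2 - 30240\right) = - \frac{11553}{20812} - -30242 = - \frac{11553}{20812} + 30242 = \frac{629384951}{20812}$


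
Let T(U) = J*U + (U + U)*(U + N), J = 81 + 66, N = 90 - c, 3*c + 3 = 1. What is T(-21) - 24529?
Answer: -30542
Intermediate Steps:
c = -2/3 (c = -1 + (1/3)*1 = -1 + 1/3 = -2/3 ≈ -0.66667)
N = 272/3 (N = 90 - 1*(-2/3) = 90 + 2/3 = 272/3 ≈ 90.667)
J = 147
T(U) = 147*U + 2*U*(272/3 + U) (T(U) = 147*U + (U + U)*(U + 272/3) = 147*U + (2*U)*(272/3 + U) = 147*U + 2*U*(272/3 + U))
T(-21) - 24529 = (1/3)*(-21)*(985 + 6*(-21)) - 24529 = (1/3)*(-21)*(985 - 126) - 24529 = (1/3)*(-21)*859 - 24529 = -6013 - 24529 = -30542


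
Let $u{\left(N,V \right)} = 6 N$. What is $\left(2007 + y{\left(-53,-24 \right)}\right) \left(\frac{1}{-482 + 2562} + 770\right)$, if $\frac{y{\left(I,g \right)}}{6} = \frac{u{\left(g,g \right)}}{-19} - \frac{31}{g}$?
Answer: $\frac{250773879777}{158080} \approx 1.5864 \cdot 10^{6}$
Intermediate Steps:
$y{\left(I,g \right)} = - \frac{186}{g} - \frac{36 g}{19}$ ($y{\left(I,g \right)} = 6 \left(\frac{6 g}{-19} - \frac{31}{g}\right) = 6 \left(6 g \left(- \frac{1}{19}\right) - \frac{31}{g}\right) = 6 \left(- \frac{6 g}{19} - \frac{31}{g}\right) = 6 \left(- \frac{31}{g} - \frac{6 g}{19}\right) = - \frac{186}{g} - \frac{36 g}{19}$)
$\left(2007 + y{\left(-53,-24 \right)}\right) \left(\frac{1}{-482 + 2562} + 770\right) = \left(2007 - \left(- \frac{864}{19} + \frac{186}{-24}\right)\right) \left(\frac{1}{-482 + 2562} + 770\right) = \left(2007 + \left(\left(-186\right) \left(- \frac{1}{24}\right) + \frac{864}{19}\right)\right) \left(\frac{1}{2080} + 770\right) = \left(2007 + \left(\frac{31}{4} + \frac{864}{19}\right)\right) \left(\frac{1}{2080} + 770\right) = \left(2007 + \frac{4045}{76}\right) \frac{1601601}{2080} = \frac{156577}{76} \cdot \frac{1601601}{2080} = \frac{250773879777}{158080}$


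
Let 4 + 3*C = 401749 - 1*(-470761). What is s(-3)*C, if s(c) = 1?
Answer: 872506/3 ≈ 2.9084e+5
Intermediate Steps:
C = 872506/3 (C = -4/3 + (401749 - 1*(-470761))/3 = -4/3 + (401749 + 470761)/3 = -4/3 + (1/3)*872510 = -4/3 + 872510/3 = 872506/3 ≈ 2.9084e+5)
s(-3)*C = 1*(872506/3) = 872506/3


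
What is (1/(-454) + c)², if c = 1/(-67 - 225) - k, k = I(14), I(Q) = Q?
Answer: 861831865801/4393568656 ≈ 196.16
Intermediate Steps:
k = 14
c = -4089/292 (c = 1/(-67 - 225) - 1*14 = 1/(-292) - 14 = -1/292 - 14 = -4089/292 ≈ -14.003)
(1/(-454) + c)² = (1/(-454) - 4089/292)² = (-1/454 - 4089/292)² = (-928349/66284)² = 861831865801/4393568656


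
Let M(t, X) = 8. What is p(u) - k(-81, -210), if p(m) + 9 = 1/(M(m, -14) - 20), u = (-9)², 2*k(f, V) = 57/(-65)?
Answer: -6743/780 ≈ -8.6449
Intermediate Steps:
k(f, V) = -57/130 (k(f, V) = (57/(-65))/2 = (57*(-1/65))/2 = (½)*(-57/65) = -57/130)
u = 81
p(m) = -109/12 (p(m) = -9 + 1/(8 - 20) = -9 + 1/(-12) = -9 - 1/12 = -109/12)
p(u) - k(-81, -210) = -109/12 - 1*(-57/130) = -109/12 + 57/130 = -6743/780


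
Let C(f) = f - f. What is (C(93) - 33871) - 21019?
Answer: -54890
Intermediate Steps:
C(f) = 0
(C(93) - 33871) - 21019 = (0 - 33871) - 21019 = -33871 - 21019 = -54890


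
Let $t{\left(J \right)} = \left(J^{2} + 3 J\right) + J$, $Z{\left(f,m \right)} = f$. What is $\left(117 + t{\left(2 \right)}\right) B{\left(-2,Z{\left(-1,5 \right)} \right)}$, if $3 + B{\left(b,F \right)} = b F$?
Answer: $-129$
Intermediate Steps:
$t{\left(J \right)} = J^{2} + 4 J$
$B{\left(b,F \right)} = -3 + F b$ ($B{\left(b,F \right)} = -3 + b F = -3 + F b$)
$\left(117 + t{\left(2 \right)}\right) B{\left(-2,Z{\left(-1,5 \right)} \right)} = \left(117 + 2 \left(4 + 2\right)\right) \left(-3 - -2\right) = \left(117 + 2 \cdot 6\right) \left(-3 + 2\right) = \left(117 + 12\right) \left(-1\right) = 129 \left(-1\right) = -129$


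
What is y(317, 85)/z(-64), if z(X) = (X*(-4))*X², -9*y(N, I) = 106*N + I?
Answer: -3743/1048576 ≈ -0.0035696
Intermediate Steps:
y(N, I) = -106*N/9 - I/9 (y(N, I) = -(106*N + I)/9 = -(I + 106*N)/9 = -106*N/9 - I/9)
z(X) = -4*X³ (z(X) = (-4*X)*X² = -4*X³)
y(317, 85)/z(-64) = (-106/9*317 - ⅑*85)/((-4*(-64)³)) = (-33602/9 - 85/9)/((-4*(-262144))) = -3743/1048576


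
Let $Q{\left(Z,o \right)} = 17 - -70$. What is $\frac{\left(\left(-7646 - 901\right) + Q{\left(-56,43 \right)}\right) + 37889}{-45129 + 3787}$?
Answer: $- \frac{29429}{41342} \approx -0.71184$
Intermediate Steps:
$Q{\left(Z,o \right)} = 87$ ($Q{\left(Z,o \right)} = 17 + 70 = 87$)
$\frac{\left(\left(-7646 - 901\right) + Q{\left(-56,43 \right)}\right) + 37889}{-45129 + 3787} = \frac{\left(\left(-7646 - 901\right) + 87\right) + 37889}{-45129 + 3787} = \frac{\left(-8547 + 87\right) + 37889}{-41342} = \left(-8460 + 37889\right) \left(- \frac{1}{41342}\right) = 29429 \left(- \frac{1}{41342}\right) = - \frac{29429}{41342}$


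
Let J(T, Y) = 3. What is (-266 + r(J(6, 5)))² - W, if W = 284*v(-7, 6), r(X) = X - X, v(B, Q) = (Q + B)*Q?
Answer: 72460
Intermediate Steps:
v(B, Q) = Q*(B + Q) (v(B, Q) = (B + Q)*Q = Q*(B + Q))
r(X) = 0
W = -1704 (W = 284*(6*(-7 + 6)) = 284*(6*(-1)) = 284*(-6) = -1704)
(-266 + r(J(6, 5)))² - W = (-266 + 0)² - 1*(-1704) = (-266)² + 1704 = 70756 + 1704 = 72460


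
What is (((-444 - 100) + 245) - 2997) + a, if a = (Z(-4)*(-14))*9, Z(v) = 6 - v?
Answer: -4556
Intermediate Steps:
a = -1260 (a = ((6 - 1*(-4))*(-14))*9 = ((6 + 4)*(-14))*9 = (10*(-14))*9 = -140*9 = -1260)
(((-444 - 100) + 245) - 2997) + a = (((-444 - 100) + 245) - 2997) - 1260 = ((-544 + 245) - 2997) - 1260 = (-299 - 2997) - 1260 = -3296 - 1260 = -4556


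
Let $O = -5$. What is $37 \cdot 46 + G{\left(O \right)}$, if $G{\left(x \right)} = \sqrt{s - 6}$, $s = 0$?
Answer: $1702 + i \sqrt{6} \approx 1702.0 + 2.4495 i$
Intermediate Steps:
$G{\left(x \right)} = i \sqrt{6}$ ($G{\left(x \right)} = \sqrt{0 - 6} = \sqrt{-6} = i \sqrt{6}$)
$37 \cdot 46 + G{\left(O \right)} = 37 \cdot 46 + i \sqrt{6} = 1702 + i \sqrt{6}$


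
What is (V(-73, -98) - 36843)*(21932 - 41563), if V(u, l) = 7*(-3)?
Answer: 723677184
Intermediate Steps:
V(u, l) = -21
(V(-73, -98) - 36843)*(21932 - 41563) = (-21 - 36843)*(21932 - 41563) = -36864*(-19631) = 723677184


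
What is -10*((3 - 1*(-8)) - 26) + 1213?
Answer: 1363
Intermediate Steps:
-10*((3 - 1*(-8)) - 26) + 1213 = -10*((3 + 8) - 26) + 1213 = -10*(11 - 26) + 1213 = -10*(-15) + 1213 = 150 + 1213 = 1363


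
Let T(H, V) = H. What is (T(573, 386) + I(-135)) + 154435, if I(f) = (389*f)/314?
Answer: 48619997/314 ≈ 1.5484e+5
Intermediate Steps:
I(f) = 389*f/314 (I(f) = (389*f)*(1/314) = 389*f/314)
(T(573, 386) + I(-135)) + 154435 = (573 + (389/314)*(-135)) + 154435 = (573 - 52515/314) + 154435 = 127407/314 + 154435 = 48619997/314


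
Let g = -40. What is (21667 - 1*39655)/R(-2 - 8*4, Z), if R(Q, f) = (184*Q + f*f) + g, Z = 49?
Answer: 17988/3895 ≈ 4.6182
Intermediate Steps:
R(Q, f) = -40 + f² + 184*Q (R(Q, f) = (184*Q + f*f) - 40 = (184*Q + f²) - 40 = (f² + 184*Q) - 40 = -40 + f² + 184*Q)
(21667 - 1*39655)/R(-2 - 8*4, Z) = (21667 - 1*39655)/(-40 + 49² + 184*(-2 - 8*4)) = (21667 - 39655)/(-40 + 2401 + 184*(-2 - 32)) = -17988/(-40 + 2401 + 184*(-34)) = -17988/(-40 + 2401 - 6256) = -17988/(-3895) = -17988*(-1/3895) = 17988/3895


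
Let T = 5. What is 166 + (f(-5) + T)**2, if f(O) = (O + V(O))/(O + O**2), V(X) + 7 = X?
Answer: 73289/400 ≈ 183.22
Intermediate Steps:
V(X) = -7 + X
f(O) = (-7 + 2*O)/(O + O**2) (f(O) = (O + (-7 + O))/(O + O**2) = (-7 + 2*O)/(O + O**2))
166 + (f(-5) + T)**2 = 166 + ((-7 + 2*(-5))/((-5)*(1 - 5)) + 5)**2 = 166 + (-1/5*(-7 - 10)/(-4) + 5)**2 = 166 + (-1/5*(-1/4)*(-17) + 5)**2 = 166 + (-17/20 + 5)**2 = 166 + (83/20)**2 = 166 + 6889/400 = 73289/400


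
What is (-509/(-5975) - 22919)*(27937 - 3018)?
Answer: -3412420718204/5975 ≈ -5.7112e+8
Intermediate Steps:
(-509/(-5975) - 22919)*(27937 - 3018) = (-509*(-1/5975) - 22919)*24919 = (509/5975 - 22919)*24919 = -136940516/5975*24919 = -3412420718204/5975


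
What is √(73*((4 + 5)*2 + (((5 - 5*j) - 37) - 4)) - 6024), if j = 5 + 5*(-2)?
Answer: I*√5513 ≈ 74.25*I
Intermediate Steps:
j = -5 (j = 5 - 10 = -5)
√(73*((4 + 5)*2 + (((5 - 5*j) - 37) - 4)) - 6024) = √(73*((4 + 5)*2 + (((5 - 5*(-5)) - 37) - 4)) - 6024) = √(73*(9*2 + (((5 + 25) - 37) - 4)) - 6024) = √(73*(18 + ((30 - 37) - 4)) - 6024) = √(73*(18 + (-7 - 4)) - 6024) = √(73*(18 - 11) - 6024) = √(73*7 - 6024) = √(511 - 6024) = √(-5513) = I*√5513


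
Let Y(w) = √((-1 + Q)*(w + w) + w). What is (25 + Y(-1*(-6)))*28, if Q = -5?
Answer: 700 + 28*I*√66 ≈ 700.0 + 227.47*I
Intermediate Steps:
Y(w) = √11*√(-w) (Y(w) = √((-1 - 5)*(w + w) + w) = √(-12*w + w) = √(-11*w) = √11*√(-w))
(25 + Y(-1*(-6)))*28 = (25 + √11*√(-(-1)*(-6)))*28 = (25 + √11*√(-1*6))*28 = (25 + √11*√(-6))*28 = (25 + √11*(I*√6))*28 = (25 + I*√66)*28 = 700 + 28*I*√66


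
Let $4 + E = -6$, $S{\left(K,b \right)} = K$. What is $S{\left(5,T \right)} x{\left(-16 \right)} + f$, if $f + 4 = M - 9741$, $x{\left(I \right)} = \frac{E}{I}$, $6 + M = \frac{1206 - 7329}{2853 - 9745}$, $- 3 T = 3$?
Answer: $- \frac{134352463}{13784} \approx -9747.0$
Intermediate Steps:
$T = -1$ ($T = \left(- \frac{1}{3}\right) 3 = -1$)
$E = -10$ ($E = -4 - 6 = -10$)
$M = - \frac{35229}{6892}$ ($M = -6 + \frac{1206 - 7329}{2853 - 9745} = -6 - \frac{6123}{-6892} = -6 - - \frac{6123}{6892} = -6 + \frac{6123}{6892} = - \frac{35229}{6892} \approx -5.1116$)
$x{\left(I \right)} = - \frac{10}{I}$
$f = - \frac{67197769}{6892}$ ($f = -4 - \frac{67170201}{6892} = - \frac{67197769}{6892} \approx -9750.1$)
$S{\left(5,T \right)} x{\left(-16 \right)} + f = 5 \left(- \frac{10}{-16}\right) - \frac{67197769}{6892} = 5 \left(\left(-10\right) \left(- \frac{1}{16}\right)\right) - \frac{67197769}{6892} = 5 \cdot \frac{5}{8} - \frac{67197769}{6892} = \frac{25}{8} - \frac{67197769}{6892} = - \frac{134352463}{13784}$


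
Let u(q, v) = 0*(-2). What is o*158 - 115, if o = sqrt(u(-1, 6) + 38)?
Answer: -115 + 158*sqrt(38) ≈ 858.98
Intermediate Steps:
u(q, v) = 0
o = sqrt(38) (o = sqrt(0 + 38) = sqrt(38) ≈ 6.1644)
o*158 - 115 = sqrt(38)*158 - 115 = 158*sqrt(38) - 115 = -115 + 158*sqrt(38)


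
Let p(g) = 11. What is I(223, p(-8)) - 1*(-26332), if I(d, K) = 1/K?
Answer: 289653/11 ≈ 26332.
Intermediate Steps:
I(223, p(-8)) - 1*(-26332) = 1/11 - 1*(-26332) = 1/11 + 26332 = 289653/11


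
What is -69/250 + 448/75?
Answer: 4273/750 ≈ 5.6973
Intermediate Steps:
-69/250 + 448/75 = 4273/750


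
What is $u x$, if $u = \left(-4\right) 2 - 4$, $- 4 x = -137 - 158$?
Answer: $-885$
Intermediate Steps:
$x = \frac{295}{4}$ ($x = - \frac{-137 - 158}{4} = \left(- \frac{1}{4}\right) \left(-295\right) = \frac{295}{4} \approx 73.75$)
$u = -12$ ($u = -8 - 4 = -12$)
$u x = \left(-12\right) \frac{295}{4} = -885$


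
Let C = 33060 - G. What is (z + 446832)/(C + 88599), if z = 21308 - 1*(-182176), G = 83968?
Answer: 650316/37691 ≈ 17.254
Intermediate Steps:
C = -50908 (C = 33060 - 1*83968 = 33060 - 83968 = -50908)
z = 203484 (z = 21308 + 182176 = 203484)
(z + 446832)/(C + 88599) = (203484 + 446832)/(-50908 + 88599) = 650316/37691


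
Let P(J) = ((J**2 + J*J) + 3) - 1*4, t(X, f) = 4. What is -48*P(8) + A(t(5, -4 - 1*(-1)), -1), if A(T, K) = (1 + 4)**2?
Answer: -6071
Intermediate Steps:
A(T, K) = 25 (A(T, K) = 5**2 = 25)
P(J) = -1 + 2*J**2 (P(J) = ((J**2 + J**2) + 3) - 4 = (2*J**2 + 3) - 4 = (3 + 2*J**2) - 4 = -1 + 2*J**2)
-48*P(8) + A(t(5, -4 - 1*(-1)), -1) = -48*(-1 + 2*8**2) + 25 = -48*(-1 + 2*64) + 25 = -48*(-1 + 128) + 25 = -48*127 + 25 = -6096 + 25 = -6071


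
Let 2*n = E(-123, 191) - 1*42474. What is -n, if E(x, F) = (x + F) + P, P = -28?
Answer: 21217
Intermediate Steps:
E(x, F) = -28 + F + x (E(x, F) = (x + F) - 28 = (F + x) - 28 = -28 + F + x)
n = -21217 (n = ((-28 + 191 - 123) - 1*42474)/2 = (40 - 42474)/2 = (½)*(-42434) = -21217)
-n = -1*(-21217) = 21217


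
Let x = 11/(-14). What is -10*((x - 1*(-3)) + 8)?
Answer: -715/7 ≈ -102.14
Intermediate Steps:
x = -11/14 (x = 11*(-1/14) = -11/14 ≈ -0.78571)
-10*((x - 1*(-3)) + 8) = -10*((-11/14 - 1*(-3)) + 8) = -10*((-11/14 + 3) + 8) = -10*(31/14 + 8) = -10*143/14 = -715/7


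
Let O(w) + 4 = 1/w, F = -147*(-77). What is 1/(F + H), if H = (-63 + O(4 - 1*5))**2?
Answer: 1/15943 ≈ 6.2723e-5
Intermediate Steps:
F = 11319
O(w) = -4 + 1/w
H = 4624 (H = (-63 + (-4 + 1/(4 - 1*5)))**2 = (-63 + (-4 + 1/(4 - 5)))**2 = (-63 + (-4 + 1/(-1)))**2 = (-63 + (-4 - 1))**2 = (-63 - 5)**2 = (-68)**2 = 4624)
1/(F + H) = 1/(11319 + 4624) = 1/15943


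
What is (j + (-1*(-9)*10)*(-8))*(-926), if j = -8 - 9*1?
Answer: 682462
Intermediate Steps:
j = -17 (j = -8 - 9 = -17)
(j + (-1*(-9)*10)*(-8))*(-926) = (-17 + (-1*(-9)*10)*(-8))*(-926) = (-17 + (9*10)*(-8))*(-926) = (-17 + 90*(-8))*(-926) = (-17 - 720)*(-926) = -737*(-926) = 682462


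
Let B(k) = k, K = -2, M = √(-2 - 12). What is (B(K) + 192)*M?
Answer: 190*I*√14 ≈ 710.92*I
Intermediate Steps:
M = I*√14 (M = √(-14) = I*√14 ≈ 3.7417*I)
(B(K) + 192)*M = (-2 + 192)*(I*√14) = 190*(I*√14) = 190*I*√14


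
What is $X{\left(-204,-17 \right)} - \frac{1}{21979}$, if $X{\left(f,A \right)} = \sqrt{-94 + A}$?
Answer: $- \frac{1}{21979} + i \sqrt{111} \approx -4.5498 \cdot 10^{-5} + 10.536 i$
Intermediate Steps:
$X{\left(-204,-17 \right)} - \frac{1}{21979} = \sqrt{-94 - 17} - \frac{1}{21979} = \sqrt{-111} - \frac{1}{21979} = i \sqrt{111} - \frac{1}{21979} = - \frac{1}{21979} + i \sqrt{111}$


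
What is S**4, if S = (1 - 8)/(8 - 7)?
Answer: 2401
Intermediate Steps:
S = -7 (S = -7/1 = -7*1 = -7)
S**4 = (-7)**4 = 2401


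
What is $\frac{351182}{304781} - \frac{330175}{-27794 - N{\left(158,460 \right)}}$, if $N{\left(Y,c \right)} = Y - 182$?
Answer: $\frac{22076678163}{1692753674} \approx 13.042$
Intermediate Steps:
$N{\left(Y,c \right)} = -182 + Y$
$\frac{351182}{304781} - \frac{330175}{-27794 - N{\left(158,460 \right)}} = \frac{351182}{304781} - \frac{330175}{-27794 - \left(-182 + 158\right)} = 351182 \cdot \frac{1}{304781} - \frac{330175}{-27794 - -24} = \frac{351182}{304781} - \frac{330175}{-27794 + 24} = \frac{351182}{304781} - \frac{330175}{-27770} = \frac{351182}{304781} - - \frac{66035}{5554} = \frac{351182}{304781} + \frac{66035}{5554} = \frac{22076678163}{1692753674}$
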